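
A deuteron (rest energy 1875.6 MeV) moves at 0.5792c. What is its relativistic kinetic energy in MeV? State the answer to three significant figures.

γ = 1/√(1 − β²) = 1/√(1 − 0.33547264) = 1/√0.66452736 = 1.22671.
Kinetic energy: K = (γ − 1)mc² = (1.22671 − 1) × 1875.6 MeV = 0.22671 × 1875.6 = 425 MeV.

425 MeV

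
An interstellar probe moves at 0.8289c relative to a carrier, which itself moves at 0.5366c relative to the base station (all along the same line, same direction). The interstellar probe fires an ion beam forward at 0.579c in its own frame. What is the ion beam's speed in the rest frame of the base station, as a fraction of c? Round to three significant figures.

Compose velocities in two stages. Stage 1 (into S'): u₁ = (0.579+0.8289)/(1+0.579×0.8289) = 0.95133.
Stage 2 (into S): u = (0.95133+0.5366)/(1+0.95133×0.5366) = 0.98507, so the speed is 0.985c.

0.985c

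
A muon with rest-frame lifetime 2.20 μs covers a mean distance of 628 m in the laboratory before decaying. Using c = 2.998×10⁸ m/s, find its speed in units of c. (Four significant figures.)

Lab distance = (lab lifetime)·v = γτ·βc, so βγ = d/(cτ) = 628.0/(2.998×10⁸ × 2.200×10^-6) = 0.95215.
With βγ = 0.95215: γ² = 1 + (βγ)² = 1.90659, and β = (βγ)/γ = 0.95215/1.38079 = 0.6896.

0.6896c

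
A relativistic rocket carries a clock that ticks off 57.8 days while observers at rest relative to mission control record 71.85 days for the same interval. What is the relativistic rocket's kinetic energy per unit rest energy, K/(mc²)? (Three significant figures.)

From Δt = γΔτ: γ = 71.85/57.8 = 1.24308.
Since K = (γ−1)mc², K/(mc²) = 1.24308 − 1 = 0.243.

0.243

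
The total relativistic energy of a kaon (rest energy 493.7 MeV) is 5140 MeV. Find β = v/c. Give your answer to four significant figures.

0.9954

γ = E/(mc²) = 5140/493.7 = 10.411.
β = √(1 − 1/γ²) = √(1 − 0.00922604) = √0.99077396 = 0.9954.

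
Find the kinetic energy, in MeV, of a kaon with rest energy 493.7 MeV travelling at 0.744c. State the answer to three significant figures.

With β = 0.744, γ = 1/√(1 − 0.744²) = 1/√0.446464 = 1.4966.
Kinetic energy: K = (γ − 1)mc² = (1.4966 − 1) × 493.7 MeV = 0.4966 × 493.7 = 245 MeV.

245 MeV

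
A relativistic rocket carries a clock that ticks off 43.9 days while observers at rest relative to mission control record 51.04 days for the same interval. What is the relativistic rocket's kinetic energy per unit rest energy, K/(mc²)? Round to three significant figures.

0.163

From Δt = γΔτ: γ = 51.04/43.9 = 1.16264.
Since K = (γ−1)mc², K/(mc²) = 1.16264 − 1 = 0.163.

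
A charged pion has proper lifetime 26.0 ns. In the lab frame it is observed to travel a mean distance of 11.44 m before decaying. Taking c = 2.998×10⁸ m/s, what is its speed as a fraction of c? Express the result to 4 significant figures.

Let x = d/(cτ) = 11.44 m / (2.998×10⁸ m/s × 2.600×10^-8 s) = 1.4676. Since d = βγcτ, x = βγ = β/√(1−β²).
Solving: β² = x²/(1+x²) = 2.15385/3.15385 = 0.682927, so β = 0.8264.

0.8264c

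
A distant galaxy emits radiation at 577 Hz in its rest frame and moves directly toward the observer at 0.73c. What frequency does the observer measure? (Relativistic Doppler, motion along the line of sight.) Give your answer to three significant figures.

1460 Hz

Relativistic Doppler (source moving toward): f_obs = f_src · √((1+β)/(1−β)).
With β = 0.73: factor = √(1.73/0.27) = 2.5313.
f_obs = 577 × 2.5313 = 1460 Hz.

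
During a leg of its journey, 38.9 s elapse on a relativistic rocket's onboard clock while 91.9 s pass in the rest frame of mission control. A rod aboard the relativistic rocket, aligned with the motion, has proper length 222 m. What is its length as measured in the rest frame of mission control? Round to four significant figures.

93.97 m

From Δt = γΔτ: γ = 91.9/38.9 = 2.36247.
L = L₀/γ = 222/2.36247 = 93.97 m.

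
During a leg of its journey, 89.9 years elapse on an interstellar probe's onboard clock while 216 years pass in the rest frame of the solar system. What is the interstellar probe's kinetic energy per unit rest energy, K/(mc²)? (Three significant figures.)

1.40

The time-dilation ratio gives γ = 216/89.9 = 2.40267.
K/(mc²) = γ − 1 = 2.40267 − 1 = 1.40.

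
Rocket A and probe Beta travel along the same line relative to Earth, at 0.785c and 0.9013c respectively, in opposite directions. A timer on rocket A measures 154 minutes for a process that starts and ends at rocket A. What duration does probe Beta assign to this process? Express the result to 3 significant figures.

The velocity of rocket A relative to probe Beta is (0.785 + 0.9013)c / (1 + 0.785×0.9013) = 0.98757c; relative speed 0.98757c.
γ for this relative speed: γ = 1/√(1 − 0.975295) = 6.3622.
Rocket A's interval is proper; time dilation gives Δt_B = γΔτ = 6.3622 × 154 minutes = 980 minutes.

980 minutes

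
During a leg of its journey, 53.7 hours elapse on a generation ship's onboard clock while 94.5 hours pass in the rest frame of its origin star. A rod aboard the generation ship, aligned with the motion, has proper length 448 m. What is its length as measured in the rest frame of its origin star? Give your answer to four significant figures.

254.6 m

γ = Δt/Δτ = 94.5/53.7 = 1.75978.
L = L₀/γ = 448/1.75978 = 254.6 m.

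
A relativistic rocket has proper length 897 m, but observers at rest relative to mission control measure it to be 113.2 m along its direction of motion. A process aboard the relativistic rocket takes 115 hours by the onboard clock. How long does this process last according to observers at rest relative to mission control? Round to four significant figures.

911.3 hours

γ = L₀/L = 897/113.2 = 7.92403.
The same γ dilates the second interval: 7.92403 × 115 hours = 911.3 hours.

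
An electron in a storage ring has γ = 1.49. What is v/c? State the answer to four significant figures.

0.7413

β = √(1 − 1/γ²) = √(1 − 1/2.2201) = √0.54957 = 0.7413.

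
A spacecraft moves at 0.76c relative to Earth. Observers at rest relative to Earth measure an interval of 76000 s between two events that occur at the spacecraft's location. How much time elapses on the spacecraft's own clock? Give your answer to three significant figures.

49400 s

β² = 0.5776, so γ = 1/√0.4224 = 1.5386.
The moving clock records proper time: Δτ = Δt/γ = 76000/1.5386 = 49400 s.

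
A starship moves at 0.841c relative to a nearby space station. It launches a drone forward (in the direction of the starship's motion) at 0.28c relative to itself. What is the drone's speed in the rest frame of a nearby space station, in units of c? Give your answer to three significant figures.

Relativistic velocity addition: u = (u' + v)/(1 + u'v/c²), with u' = 0.28c and v = 0.841c.
Numerator: 0.28 + 0.841 = 1.121. Denominator: 1 + (0.28)(0.841) = 1.23548.
u = 1.121/1.23548 = 0.90734, so the speed is 0.907c.

0.907c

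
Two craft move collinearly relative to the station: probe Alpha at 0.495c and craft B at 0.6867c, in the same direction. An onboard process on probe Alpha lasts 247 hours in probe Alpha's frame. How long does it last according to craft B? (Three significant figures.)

258 hours

Speed of probe Alpha in craft B's frame: u = (v_A − v_B)/(1 − v_A v_B/c²) = (0.495 − 0.6867)/(1 − 0.495×0.6867) = −0.1917/0.6600835 = −0.29042; |u| = 0.29042c.
At |u| = 0.29042c, γ = (1 − 0.0843438)^(−1/2) = 1.045.
Probe Alpha's interval is proper; time dilation gives Δt_B = γΔτ = 1.045 × 247 hours = 258 hours.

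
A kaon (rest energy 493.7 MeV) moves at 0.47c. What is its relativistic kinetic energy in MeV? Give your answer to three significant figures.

With β = 0.47, γ = 1/√(1 − 0.47²) = 1/√0.7791 = 1.13293.
Kinetic energy: K = (γ − 1)mc² = (1.13293 − 1) × 493.7 MeV = 0.13293 × 493.7 = 65.6 MeV.

65.6 MeV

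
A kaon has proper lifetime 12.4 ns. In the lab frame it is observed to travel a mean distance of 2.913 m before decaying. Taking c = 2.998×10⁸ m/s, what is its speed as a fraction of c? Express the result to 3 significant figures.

0.617c

Let x = d/(cτ) = 2.913 m / (2.998×10⁸ m/s × 1.240×10^-8 s) = 0.78359. Since d = βγcτ, x = βγ = β/√(1−β²).
Solving: β² = x²/(1+x²) = 0.614013/1.614013 = 0.380426, so β = 0.617.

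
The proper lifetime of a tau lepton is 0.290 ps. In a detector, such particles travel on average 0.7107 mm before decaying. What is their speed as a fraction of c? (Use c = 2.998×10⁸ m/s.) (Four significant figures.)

0.9926c

Lab distance = (lab lifetime)·v = γτ·βc, so βγ = d/(cτ) = 7.107×10^-4/(2.998×10⁸ × 2.900×10^-13) = 8.1744.
With βγ = 8.1744: γ² = 1 + (βγ)² = 67.8208, and β = (βγ)/γ = 8.1744/8.23534 = 0.9926.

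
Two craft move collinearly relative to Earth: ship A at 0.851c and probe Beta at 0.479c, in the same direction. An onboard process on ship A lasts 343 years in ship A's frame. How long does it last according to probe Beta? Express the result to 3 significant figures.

441 years

The velocity of ship A relative to probe Beta is (0.851 − 0.479)c / (1 − 0.851×0.479) = 0.62798c; relative speed 0.62798c.
At |u| = 0.62798c, γ = (1 − 0.394359)^(−1/2) = 1.285.
The clock on ship A records proper time, so probe Beta measures Δt = γΔτ = 1.285 × 343 = 441 years.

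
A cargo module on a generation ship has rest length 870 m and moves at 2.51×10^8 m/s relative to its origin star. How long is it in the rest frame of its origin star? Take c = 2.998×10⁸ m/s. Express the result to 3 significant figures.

β = v/c = (2.51×10^8 m/s)/(2.998×10⁸ m/s) = 0.837225.
Lorentz factor: γ = (1 − 0.7009457)^(−1/2) = 1.8286.
Length contraction: L = L₀/γ = 870/1.8286 = 476 m.

476 m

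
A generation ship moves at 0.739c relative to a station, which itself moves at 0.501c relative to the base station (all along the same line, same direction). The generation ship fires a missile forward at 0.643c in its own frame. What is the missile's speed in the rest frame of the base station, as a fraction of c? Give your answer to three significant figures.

Compose velocities in two stages. Stage 1 (into S'): u₁ = (0.643+0.739)/(1+0.643×0.739) = 0.93684.
Stage 2 (into S): u = (0.93684+0.501)/(1+0.93684×0.501) = 0.97855, so the speed is 0.979c.

0.979c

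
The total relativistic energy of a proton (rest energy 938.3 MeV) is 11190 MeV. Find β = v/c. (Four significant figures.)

γ = E/(mc²) = 11190/938.3 = 11.926.
β = √(1 − 1/γ²) = √(1 − 0.00703089) = √0.99296911 = 0.9965.

0.9965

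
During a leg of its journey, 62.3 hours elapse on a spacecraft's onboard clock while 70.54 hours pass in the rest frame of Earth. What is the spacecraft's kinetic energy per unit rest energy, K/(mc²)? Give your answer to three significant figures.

0.132

From Δt = γΔτ: γ = 70.54/62.3 = 1.13226.
K/(mc²) = γ − 1 = 1.13226 − 1 = 0.132.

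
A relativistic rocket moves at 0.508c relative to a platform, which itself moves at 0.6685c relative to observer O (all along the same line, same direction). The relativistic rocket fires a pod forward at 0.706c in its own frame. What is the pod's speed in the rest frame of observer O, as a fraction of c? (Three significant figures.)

First combine the pod and relativistic rocket (S''→S'): u₁ = (0.706 + 0.508)/(1 + 0.706×0.508) = 1.214/1.358648 = 0.89354.
Then combine with the platform (S'→S): u = (0.89354 + 0.6685)/(1 + 0.89354×0.6685) = 1.56204/1.59733149 = 0.97791.

0.978c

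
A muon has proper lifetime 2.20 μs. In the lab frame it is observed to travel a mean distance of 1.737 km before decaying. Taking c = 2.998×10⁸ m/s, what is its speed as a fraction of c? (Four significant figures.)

0.9349c

d = βγcτ ⇒ βγ = d/(cτ) = 1737 m / (659.56 m) = 2.6336.
β = (βγ)/√(1+(βγ)²) = 2.6336/√7.93585 = 0.9349.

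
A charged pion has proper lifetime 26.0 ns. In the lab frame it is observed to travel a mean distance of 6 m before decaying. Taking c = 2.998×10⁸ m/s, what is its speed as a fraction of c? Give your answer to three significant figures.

0.610c

d = βγcτ ⇒ βγ = d/(cτ) = 6.000 m / (7.7948 m) = 0.76974.
β = (βγ)/√(1+(βγ)²) = 0.76974/√1.5925 = 0.610.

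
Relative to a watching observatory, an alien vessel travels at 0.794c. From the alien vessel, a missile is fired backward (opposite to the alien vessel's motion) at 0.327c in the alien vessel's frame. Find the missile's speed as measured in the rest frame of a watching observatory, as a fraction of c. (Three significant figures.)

Relativistic velocity addition: u = (u' + v)/(1 + u'v/c²), with u' = −0.327c and v = 0.794c.
Numerator: −0.327 + 0.794 = 0.467. Denominator: 1 + (−0.327)(0.794) = 0.740362.
u = 0.467/0.740362 = 0.63077, so the speed is 0.631c.

0.631c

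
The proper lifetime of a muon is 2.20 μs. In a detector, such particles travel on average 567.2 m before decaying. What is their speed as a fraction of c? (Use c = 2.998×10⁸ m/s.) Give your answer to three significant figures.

0.652c

d = βγcτ ⇒ βγ = d/(cτ) = 567.2 m / (659.56 m) = 0.85997.
β = (βγ)/√(1+(βγ)²) = 0.85997/√1.739548 = 0.652.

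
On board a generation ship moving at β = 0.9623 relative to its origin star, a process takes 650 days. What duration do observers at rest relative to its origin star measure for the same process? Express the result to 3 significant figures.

With β = 0.9623, γ = 1/√(1 − 0.9623²) = 1/√0.07397871 = 3.6766.
The onboard clock measures proper time, so the interval in the rest frame of its origin star is dilated: Δt = γ·Δτ = 3.6766 × 650 days = 2390 days.

2390 days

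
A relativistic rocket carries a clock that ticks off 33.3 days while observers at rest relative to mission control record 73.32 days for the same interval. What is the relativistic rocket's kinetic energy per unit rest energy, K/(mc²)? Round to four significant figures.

1.202

γ = Δt/Δτ = 73.32/33.3 = 2.2018.
K/(mc²) = γ − 1 = 2.2018 − 1 = 1.202.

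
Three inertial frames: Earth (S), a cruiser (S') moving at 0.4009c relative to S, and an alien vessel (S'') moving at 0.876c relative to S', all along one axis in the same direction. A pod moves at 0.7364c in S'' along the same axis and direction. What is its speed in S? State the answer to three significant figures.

0.991c

Apply u = (u'+v)/(1+u'v) twice. Pod in the cruiser frame: (0.7364+0.876)/(1+0.7364·0.876) = 1.6124/1.6450864 = 0.98013c.
That velocity, transformed to the rest frame of Earth: (0.98013+0.4009)/(1+0.98013·0.4009) = 1.38103/1.392934117 = 0.99145c.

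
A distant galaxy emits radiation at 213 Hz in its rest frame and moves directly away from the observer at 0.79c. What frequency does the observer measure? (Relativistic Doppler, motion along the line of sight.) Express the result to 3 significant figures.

73.0 Hz

Relativistic Doppler (source moving away): f_obs = f_src · √((1−β)/(1+β)).
With β = 0.79: factor = √(0.21/1.79) = 0.34252.
f_obs = 213 × 0.34252 = 73.0 Hz.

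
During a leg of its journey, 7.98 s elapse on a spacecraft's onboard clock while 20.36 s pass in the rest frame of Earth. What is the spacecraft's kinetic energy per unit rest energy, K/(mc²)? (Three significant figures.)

The time-dilation ratio gives γ = 20.36/7.98 = 2.55138.
Since K = (γ−1)mc², K/(mc²) = 2.55138 − 1 = 1.55.

1.55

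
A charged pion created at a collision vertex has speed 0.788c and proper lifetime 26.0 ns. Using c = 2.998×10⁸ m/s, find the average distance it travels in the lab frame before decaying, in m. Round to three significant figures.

9.98 m

With β = 0.788, γ = 1/√(1 − 0.788²) = 1/√0.379056 = 1.6242.
Lab-frame lifetime: Δt = γτ = 1.6242 × 26.0 ns = 42.229 ns.
Distance: d = vΔt = 0.788 × 2.998×10⁸ m/s × 4.2229×10^-8 s = 9.98 m.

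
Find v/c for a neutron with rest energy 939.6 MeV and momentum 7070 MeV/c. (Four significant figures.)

βγ = pc/(mc²) = 7070/939.6 = 7.5245.
Since γ² = 1 + (βγ)² = 57.6181, γ = √57.6181 = 7.59066, and β = (βγ)/γ = 7.5245/7.59066 = 0.9913.

0.9913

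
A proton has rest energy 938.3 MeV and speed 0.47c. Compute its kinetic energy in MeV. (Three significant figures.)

125 MeV

γ = 1/√(1 − β²) = 1/√(1 − 0.2209) = 1/√0.7791 = 1/0.882666 = 1.13293.
Kinetic energy: K = (γ − 1)mc² = (1.13293 − 1) × 938.3 MeV = 0.13293 × 938.3 = 125 MeV.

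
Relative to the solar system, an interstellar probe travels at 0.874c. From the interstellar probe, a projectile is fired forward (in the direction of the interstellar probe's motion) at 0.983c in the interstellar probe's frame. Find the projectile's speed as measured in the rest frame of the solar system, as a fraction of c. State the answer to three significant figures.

0.999c

Relativistic velocity addition: u = (u' + v)/(1 + u'v/c²), with u' = 0.983c and v = 0.874c.
Numerator: 0.983 + 0.874 = 1.857. Denominator: 1 + (0.983)(0.874) = 1.859142.
u = 1.857/1.859142 = 0.99885, so the speed is 0.999c.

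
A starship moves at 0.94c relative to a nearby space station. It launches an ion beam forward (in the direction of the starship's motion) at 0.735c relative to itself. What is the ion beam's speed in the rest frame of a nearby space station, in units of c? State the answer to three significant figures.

In units of c, u = (u' + v)/(1 + u'v) with u' = 0.735 and v = 0.94.
Numerator: 0.735 + 0.94 = 1.675. Denominator: 1 + (0.735)(0.94) = 1.6909.
u = 1.675/1.6909 = 0.9906, so the speed is 0.991c.

0.991c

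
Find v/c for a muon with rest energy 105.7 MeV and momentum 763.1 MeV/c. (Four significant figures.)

βγ = pc/(mc²) = 763.1/105.7 = 7.2195.
Since γ² = 1 + (βγ)² = 53.1212, γ = √53.1212 = 7.28843, and β = (βγ)/γ = 7.2195/7.28843 = 0.9905.

0.9905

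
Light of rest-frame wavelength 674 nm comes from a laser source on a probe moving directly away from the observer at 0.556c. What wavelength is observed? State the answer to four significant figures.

1262 nm

Relativistic Doppler for wavelength: λ_obs = λ_src · √((1+β)/(1−β)).
With β = 0.556: factor = √(1.556/0.444) = 1.872.
λ_obs = 674 × 1.872 = 1262 nm.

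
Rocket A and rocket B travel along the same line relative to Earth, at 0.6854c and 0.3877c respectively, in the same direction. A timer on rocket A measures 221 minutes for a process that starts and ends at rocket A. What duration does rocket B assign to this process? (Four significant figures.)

241.8 minutes

Speed of rocket A in rocket B's frame: u = (v_A − v_B)/(1 − v_A v_B/c²) = (0.6854 − 0.3877)/(1 − 0.6854×0.3877) = 0.2977/0.73427042 = 0.40544; |u| = 0.40544c.
At |u| = 0.40544c, γ = (1 − 0.164382)^(−1/2) = 1.0939.
The clock on rocket A records proper time, so rocket B measures Δt = γΔτ = 1.0939 × 221 = 241.8 minutes.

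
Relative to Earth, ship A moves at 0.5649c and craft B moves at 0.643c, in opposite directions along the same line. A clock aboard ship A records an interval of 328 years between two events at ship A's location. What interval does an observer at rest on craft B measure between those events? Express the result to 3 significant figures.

708 years

Speed of ship A in craft B's frame: u = (v_A + v_B)/(1 + v_A v_B/c²) = (0.5649 + 0.643)/(1 + 0.5649×0.643) = 1.2079/1.3632307 = 0.88606; |u| = 0.88606c.
γ for this relative speed: γ = 1/√(1 − 0.785102) = 2.1572.
The clock on ship A records proper time, so craft B measures Δt = γΔτ = 2.1572 × 328 = 708 years.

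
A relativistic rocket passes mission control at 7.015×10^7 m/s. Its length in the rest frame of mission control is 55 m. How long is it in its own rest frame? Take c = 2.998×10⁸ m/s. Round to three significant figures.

β = v/c = (7.015×10^7 m/s)/(2.998×10⁸ m/s) = 0.233989.
β² = 0.05475085, so γ = 1/√0.9452491 = 1.0286.
Proper length: L₀ = γ·L = 1.0286 × 55 = 56.6 m.

56.6 m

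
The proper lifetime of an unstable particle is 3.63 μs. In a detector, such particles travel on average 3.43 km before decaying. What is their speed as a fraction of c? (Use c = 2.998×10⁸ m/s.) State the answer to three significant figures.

Lab distance = (lab lifetime)·v = γτ·βc, so βγ = d/(cτ) = 3430/(2.998×10⁸ × 3.630×10^-6) = 3.1518.
With βγ = 3.1518: γ² = 1 + (βγ)² = 10.93384, and β = (βγ)/γ = 3.1518/3.30664 = 0.953.

0.953c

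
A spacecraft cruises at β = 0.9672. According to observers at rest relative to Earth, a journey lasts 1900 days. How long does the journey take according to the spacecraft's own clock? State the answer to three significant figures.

483 days

With β = 0.9672, γ = 1/√(1 − 0.9672²) = 1/√0.06452416 = 3.9368.
The spacecraft's clock runs slow as seen from Earth, so Δτ = Δt/γ = 1900/3.9368 = 483 days.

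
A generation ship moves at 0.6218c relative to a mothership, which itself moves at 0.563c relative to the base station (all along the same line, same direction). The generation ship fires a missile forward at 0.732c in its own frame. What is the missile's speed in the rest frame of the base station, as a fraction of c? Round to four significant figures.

0.9800c

First combine the missile and generation ship (S''→S'): u₁ = (0.732 + 0.6218)/(1 + 0.732×0.6218) = 1.3538/1.4551576 = 0.93035.
Then combine with the mothership (S'→S): u = (0.93035 + 0.563)/(1 + 0.93035×0.563) = 1.49335/1.52378705 = 0.98003.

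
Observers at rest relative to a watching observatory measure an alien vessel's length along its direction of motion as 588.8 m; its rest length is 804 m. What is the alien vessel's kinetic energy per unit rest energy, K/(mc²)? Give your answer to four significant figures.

0.3655

Length contraction gives γ = L₀/L = 804/588.8 = 1.36549.
Since K = (γ−1)mc², K/(mc²) = 1.36549 − 1 = 0.3655.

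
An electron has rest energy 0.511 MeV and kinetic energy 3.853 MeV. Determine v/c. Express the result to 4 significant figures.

K = (γ−1)mc², so γ = 1 + 3.853/0.511 = 8.5401.
Then v/c = √(1 − γ⁻²) = √(1 − 0.0137112) = √0.9862888 = 0.9931.

0.9931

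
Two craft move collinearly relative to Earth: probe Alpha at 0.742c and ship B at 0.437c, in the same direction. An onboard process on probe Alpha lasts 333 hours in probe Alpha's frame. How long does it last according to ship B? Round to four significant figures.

373.2 hours

The velocity of probe Alpha relative to ship B is (0.742 − 0.437)c / (1 − 0.742×0.437) = 0.45135c; relative speed 0.45135c.
γ for this relative speed: γ = 1/√(1 − 0.203717) = 1.1206.
Probe Alpha's interval is proper; time dilation gives Δt_B = γΔτ = 1.1206 × 333 hours = 373.2 hours.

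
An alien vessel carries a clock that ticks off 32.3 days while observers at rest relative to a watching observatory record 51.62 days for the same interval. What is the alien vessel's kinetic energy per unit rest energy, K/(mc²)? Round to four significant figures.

From Δt = γΔτ: γ = 51.62/32.3 = 1.59814.
K/(mc²) = γ − 1 = 1.59814 − 1 = 0.5981.

0.5981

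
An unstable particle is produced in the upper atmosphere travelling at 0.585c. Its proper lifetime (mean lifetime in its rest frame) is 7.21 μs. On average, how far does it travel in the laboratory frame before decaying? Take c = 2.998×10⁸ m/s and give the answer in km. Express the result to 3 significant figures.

1.56 km

γ = 1/√(1 − β²) = 1/√(1 − 0.342225) = 1/√0.657775 = 1/0.811033 = 1.233.
Lab-frame lifetime: Δt = γτ = 1.233 × 7.21 μs = 8.8899 μs.
Distance: d = vΔt = 0.585 × 2.998×10⁸ m/s × 8.8899×10^-6 s = 1560 m = 1.56 km.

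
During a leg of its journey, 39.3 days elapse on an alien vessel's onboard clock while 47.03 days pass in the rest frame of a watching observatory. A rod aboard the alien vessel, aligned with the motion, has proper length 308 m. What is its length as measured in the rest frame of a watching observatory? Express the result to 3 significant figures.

The time-dilation ratio gives γ = 47.03/39.3 = 1.19669.
The rod contracts by the same γ: 308 m / 1.19669 = 257 m.

257 m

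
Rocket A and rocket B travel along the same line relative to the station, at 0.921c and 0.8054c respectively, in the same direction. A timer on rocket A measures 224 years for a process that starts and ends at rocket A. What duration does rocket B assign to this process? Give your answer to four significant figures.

250.5 years

Speed of rocket A in rocket B's frame: u = (v_A − v_B)/(1 − v_A v_B/c²) = (0.921 − 0.8054)/(1 − 0.921×0.8054) = 0.1156/0.2582266 = 0.44767; |u| = 0.44767c.
At |u| = 0.44767c, γ = (1 − 0.200408)^(−1/2) = 1.1183.
Rocket A's interval is proper; time dilation gives Δt_B = γΔτ = 1.1183 × 224 years = 250.5 years.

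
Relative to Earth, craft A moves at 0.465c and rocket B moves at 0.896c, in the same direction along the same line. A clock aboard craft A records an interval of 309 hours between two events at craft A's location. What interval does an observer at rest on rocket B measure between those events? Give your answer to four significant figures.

Transform craft A's velocity into rocket B's frame: (0.465 − 0.896)/(1 − 0.465·0.896) = −0.431/0.58336, so the relative speed is 0.73882c.
γ for this relative speed: γ = 1/√(1 − 0.545855) = 1.4839.
The clock on craft A records proper time, so rocket B measures Δt = γΔτ = 1.4839 × 309 = 458.5 hours.

458.5 hours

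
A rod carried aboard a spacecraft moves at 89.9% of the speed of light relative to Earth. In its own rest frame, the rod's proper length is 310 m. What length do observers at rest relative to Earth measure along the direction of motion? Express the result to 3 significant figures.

136 m

With β = 0.899, γ = 1/√(1 − 0.899²) = 1/√0.191799 = 2.2834.
Along the direction of motion the measured length is L₀/γ = 310/2.2834 = 136 m.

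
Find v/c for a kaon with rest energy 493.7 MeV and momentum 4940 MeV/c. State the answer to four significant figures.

0.9950

pc/(mc²) = 4940/493.7 = 10.006 = βγ = β/√(1−β²).
So β² = x²/(1 + x²) with x = 10.006: x² = 100.12, β² = 100.12/101.12 = 0.990111, β = 0.9950.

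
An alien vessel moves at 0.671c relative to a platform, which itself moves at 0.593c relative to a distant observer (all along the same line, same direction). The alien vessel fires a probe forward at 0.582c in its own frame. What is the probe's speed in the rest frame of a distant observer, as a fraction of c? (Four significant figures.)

Apply u = (u'+v)/(1+u'v) twice. Probe in the platform frame: (0.582+0.671)/(1+0.582·0.671) = 1.253/1.390522 = 0.9011c.
That velocity, transformed to the rest frame of a distant observer: (0.9011+0.593)/(1+0.9011·0.593) = 1.4941/1.5343523 = 0.97377c.

0.9738c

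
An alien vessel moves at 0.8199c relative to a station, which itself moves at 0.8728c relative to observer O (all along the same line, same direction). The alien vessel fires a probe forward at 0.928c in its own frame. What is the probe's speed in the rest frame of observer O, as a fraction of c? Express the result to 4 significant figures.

First combine the probe and alien vessel (S''→S'): u₁ = (0.928 + 0.8199)/(1 + 0.928×0.8199) = 1.7479/1.7608672 = 0.99264.
Then combine with the station (S'→S): u = (0.99264 + 0.8728)/(1 + 0.99264×0.8728) = 1.86544/1.866376192 = 0.9995.

0.9995c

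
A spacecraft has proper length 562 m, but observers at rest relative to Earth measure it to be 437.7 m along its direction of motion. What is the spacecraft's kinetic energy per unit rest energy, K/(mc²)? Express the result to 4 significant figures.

0.2840

From L = L₀/γ: γ = 562/437.7 = 1.28398.
Since K = (γ−1)mc², K/(mc²) = 1.28398 − 1 = 0.2840.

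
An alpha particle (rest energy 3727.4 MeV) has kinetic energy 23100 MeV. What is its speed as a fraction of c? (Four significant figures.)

0.9903c

γ = 1 + K/(mc²) = 1 + 23100/3727.4 = 7.1973.
β = √(1 − 1/γ²) = √(1 − 0.0193046) = √0.9806954 = 0.9903.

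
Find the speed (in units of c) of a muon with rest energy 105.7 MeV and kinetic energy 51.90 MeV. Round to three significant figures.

γ = 1 + K/(mc²) = 1 + 51.90/105.7 = 1.491.
β = √(1 − 1/γ²) = √(1 − 0.449826) = √0.550174 = 0.742.

0.742c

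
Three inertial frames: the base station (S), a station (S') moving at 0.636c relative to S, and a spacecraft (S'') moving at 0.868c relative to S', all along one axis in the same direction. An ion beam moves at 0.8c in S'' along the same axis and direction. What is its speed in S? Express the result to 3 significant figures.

0.997c

Apply u = (u'+v)/(1+u'v) twice. Ion beam in the station frame: (0.8+0.868)/(1+0.8·0.868) = 1.668/1.6944 = 0.98442c.
That velocity, transformed to the rest frame of the base station: (0.98442+0.636)/(1+0.98442·0.636) = 1.62042/1.62609112 = 0.99651c.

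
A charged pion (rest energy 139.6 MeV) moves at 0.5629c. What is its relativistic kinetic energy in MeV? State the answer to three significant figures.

29.3 MeV

γ = 1/√(1 − β²) = 1/√(1 − 0.31685641) = 1/√0.68314359 = 1/0.826525 = 1.20988.
Kinetic energy: K = (γ − 1)mc² = (1.20988 − 1) × 139.6 MeV = 0.20988 × 139.6 = 29.3 MeV.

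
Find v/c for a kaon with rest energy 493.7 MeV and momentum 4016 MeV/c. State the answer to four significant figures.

βγ = pc/(mc²) = 4016/493.7 = 8.1345.
Since γ² = 1 + (βγ)² = 67.1701, γ = √67.1701 = 8.19574, and β = (βγ)/γ = 8.1345/8.19574 = 0.9925.

0.9925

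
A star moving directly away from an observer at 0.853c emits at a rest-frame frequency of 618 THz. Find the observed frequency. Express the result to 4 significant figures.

Relativistic Doppler (source moving away): f_obs = f_src · √((1−β)/(1+β)).
With β = 0.853: factor = √(0.147/1.853) = 0.28166.
f_obs = 618 × 0.28166 = 174.1 THz.

174.1 THz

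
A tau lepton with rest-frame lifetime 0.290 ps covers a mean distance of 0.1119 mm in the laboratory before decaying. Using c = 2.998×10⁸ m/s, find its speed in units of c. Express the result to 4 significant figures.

Let x = d/(cτ) = 1.119×10^-4 m / (2.998×10⁸ m/s × 2.900×10^-13 s) = 1.2871. Since d = βγcτ, x = βγ = β/√(1−β²).
Solving: β² = x²/(1+x²) = 1.65663/2.65663 = 0.623583, so β = 0.7897.

0.7897c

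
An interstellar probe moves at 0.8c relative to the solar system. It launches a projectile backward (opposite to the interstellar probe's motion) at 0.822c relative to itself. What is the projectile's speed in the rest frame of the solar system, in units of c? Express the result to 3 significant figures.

Relativistic velocity addition: u = (u' + v)/(1 + u'v/c²), with u' = −0.822c and v = 0.8c.
Numerator: −0.822 + 0.8 = −0.022. Denominator: 1 + (−0.822)(0.8) = 0.3424.
u = −0.022/0.3424 = −0.064252, so the speed is 0.0643c.

0.0643c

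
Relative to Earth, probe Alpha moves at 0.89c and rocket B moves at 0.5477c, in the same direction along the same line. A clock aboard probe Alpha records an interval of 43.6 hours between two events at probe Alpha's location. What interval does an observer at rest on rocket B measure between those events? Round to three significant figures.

58.6 hours

The velocity of probe Alpha relative to rocket B is (0.89 − 0.5477)c / (1 − 0.89×0.5477) = 0.66784c; relative speed 0.66784c.
At |u| = 0.66784c, γ = (1 − 0.44601)^(−1/2) = 1.3435.
The clock on probe Alpha records proper time, so rocket B measures Δt = γΔτ = 1.3435 × 43.6 = 58.6 hours.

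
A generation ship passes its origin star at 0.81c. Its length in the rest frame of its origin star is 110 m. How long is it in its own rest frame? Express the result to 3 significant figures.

188 m

β² = 0.6561, so γ = 1/√0.3439 = 1.7052.
Proper length: L₀ = γ·L = 1.7052 × 110 = 188 m.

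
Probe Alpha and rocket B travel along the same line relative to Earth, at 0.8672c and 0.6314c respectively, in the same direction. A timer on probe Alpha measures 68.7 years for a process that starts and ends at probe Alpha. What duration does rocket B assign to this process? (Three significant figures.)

80.5 years

Speed of probe Alpha in rocket B's frame: u = (v_A − v_B)/(1 − v_A v_B/c²) = (0.8672 − 0.6314)/(1 − 0.8672×0.6314) = 0.2358/0.45244992 = 0.52116; |u| = 0.52116c.
γ for this relative speed: γ = 1/√(1 − 0.271608) = 1.1717.
The clock on probe Alpha records proper time, so rocket B measures Δt = γΔτ = 1.1717 × 68.7 = 80.5 years.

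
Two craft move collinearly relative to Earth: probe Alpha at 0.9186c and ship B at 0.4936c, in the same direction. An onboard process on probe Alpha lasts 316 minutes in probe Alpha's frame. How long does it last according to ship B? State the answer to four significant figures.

502.5 minutes

Transform probe Alpha's velocity into ship B's frame: (0.9186 − 0.4936)/(1 − 0.9186·0.4936) = 0.425/0.54657904, so the relative speed is 0.77756c.
γ for this relative speed: γ = 1/√(1 − 0.6046) = 1.5903.
The clock on probe Alpha records proper time, so ship B measures Δt = γΔτ = 1.5903 × 316 = 502.5 minutes.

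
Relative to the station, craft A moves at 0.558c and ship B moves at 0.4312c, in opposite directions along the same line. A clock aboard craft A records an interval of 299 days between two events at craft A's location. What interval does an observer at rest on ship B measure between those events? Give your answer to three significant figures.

Transform craft A's velocity into ship B's frame: (0.558 + 0.4312)/(1 + 0.558·0.4312) = 0.9892/1.2406096, so the relative speed is 0.79735c.
At |u| = 0.79735c, γ = (1 − 0.635767)^(−1/2) = 1.657.
Craft A's interval is proper; time dilation gives Δt_B = γΔτ = 1.657 × 299 days = 495 days.

495 days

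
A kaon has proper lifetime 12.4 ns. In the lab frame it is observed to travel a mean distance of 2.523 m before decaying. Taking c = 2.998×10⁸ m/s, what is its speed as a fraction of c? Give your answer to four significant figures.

d = βγcτ ⇒ βγ = d/(cτ) = 2.523 m / (3.71752 m) = 0.67868.
β = (βγ)/√(1+(βγ)²) = 0.67868/√1.460607 = 0.5616.

0.5616c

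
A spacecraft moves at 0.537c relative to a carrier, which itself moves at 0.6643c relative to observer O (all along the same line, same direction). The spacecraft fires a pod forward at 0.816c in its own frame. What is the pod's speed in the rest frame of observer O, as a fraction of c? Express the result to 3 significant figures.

0.988c

Compose velocities in two stages. Stage 1 (into S'): u₁ = (0.816+0.537)/(1+0.816×0.537) = 0.94076.
Stage 2 (into S): u = (0.94076+0.6643)/(1+0.94076×0.6643) = 0.98776, so the speed is 0.988c.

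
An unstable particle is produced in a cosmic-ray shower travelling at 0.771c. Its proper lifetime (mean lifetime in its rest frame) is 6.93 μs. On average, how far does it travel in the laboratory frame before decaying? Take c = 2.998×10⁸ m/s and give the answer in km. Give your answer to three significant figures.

γ = 1/√(1 − β²) = 1/√(1 − 0.594441) = 1/√0.405559 = 1/0.636835 = 1.5703.
Lab-frame lifetime: Δt = γτ = 1.5703 × 6.93 μs = 10.882 μs.
Distance: d = vΔt = 0.771 × 2.998×10⁸ m/s × 1.0882×10^-5 s = 2520 m = 2.52 km.

2.52 km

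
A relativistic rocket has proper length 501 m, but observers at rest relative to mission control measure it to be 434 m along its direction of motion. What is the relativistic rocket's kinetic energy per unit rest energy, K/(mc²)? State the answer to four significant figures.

γ = L₀/L = 501/434 = 1.15438.
Since K = (γ−1)mc², K/(mc²) = 1.15438 − 1 = 0.1544.

0.1544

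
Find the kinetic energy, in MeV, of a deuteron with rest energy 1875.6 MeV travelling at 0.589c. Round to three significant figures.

445 MeV

Lorentz factor: γ = (1 − 0.346921)^(−1/2) = 1.23742.
Kinetic energy: K = (γ − 1)mc² = (1.23742 − 1) × 1875.6 MeV = 0.23742 × 1875.6 = 445 MeV.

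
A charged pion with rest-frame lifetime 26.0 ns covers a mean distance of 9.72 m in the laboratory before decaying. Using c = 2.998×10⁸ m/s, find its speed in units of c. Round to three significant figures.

0.780c

d = βγcτ ⇒ βγ = d/(cτ) = 9.720 m / (7.7948 m) = 1.247.
β = (βγ)/√(1+(βγ)²) = 1.247/√2.55501 = 0.780.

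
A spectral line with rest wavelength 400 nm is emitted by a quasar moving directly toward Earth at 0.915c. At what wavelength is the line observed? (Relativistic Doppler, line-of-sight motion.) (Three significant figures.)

Relativistic Doppler for wavelength: λ_obs = λ_src · √((1−β)/(1+β)).
With β = 0.915: factor = √(0.085/1.915) = 0.21068.
λ_obs = 400 × 0.21068 = 84.3 nm.

84.3 nm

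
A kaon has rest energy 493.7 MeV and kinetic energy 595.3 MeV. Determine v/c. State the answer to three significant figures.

K = (γ−1)mc², so γ = 1 + 595.3/493.7 = 2.2058.
Then v/c = √(1 − γ⁻²) = √(1 − 0.205526) = √0.794474 = 0.891.

0.891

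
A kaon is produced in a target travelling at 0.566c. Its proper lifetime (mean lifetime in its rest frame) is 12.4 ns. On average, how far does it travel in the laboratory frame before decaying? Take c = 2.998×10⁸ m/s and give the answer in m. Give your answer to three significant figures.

2.55 m

Lorentz factor: γ = (1 − 0.320356)^(−1/2) = 1.213.
Lab-frame lifetime: Δt = γτ = 1.213 × 12.4 ns = 15.041 ns.
Distance: d = vΔt = 0.566 × 2.998×10⁸ m/s × 1.5041×10^-8 s = 2.55 m.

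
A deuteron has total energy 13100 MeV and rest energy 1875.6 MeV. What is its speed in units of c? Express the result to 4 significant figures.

0.9897c

Total energy E = γmc² gives γ = 13100/1875.6 = 6.9844.
Hence β = √(1 − 1/γ²) = √(1 − 0.0204994) = √0.9795006 = 0.9897.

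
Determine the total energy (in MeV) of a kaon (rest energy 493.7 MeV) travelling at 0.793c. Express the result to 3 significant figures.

γ = 1/√(1 − β²) = 1/√(1 − 0.628849) = 1/√0.371151 = 1/0.609222 = 1.6414.
Total energy: E = γmc² = 1.6414 × 493.7 MeV = 810 MeV.

810 MeV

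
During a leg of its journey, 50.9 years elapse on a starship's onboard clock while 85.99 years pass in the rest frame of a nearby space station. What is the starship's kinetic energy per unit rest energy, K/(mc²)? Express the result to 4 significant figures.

0.6894

The time-dilation ratio gives γ = 85.99/50.9 = 1.68939.
Since K = (γ−1)mc², K/(mc²) = 1.68939 − 1 = 0.6894.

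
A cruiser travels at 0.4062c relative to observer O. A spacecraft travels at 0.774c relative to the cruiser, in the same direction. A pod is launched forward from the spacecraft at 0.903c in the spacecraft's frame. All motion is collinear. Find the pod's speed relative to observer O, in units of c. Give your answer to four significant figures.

Compose velocities in two stages. Stage 1 (into S'): u₁ = (0.903+0.774)/(1+0.903×0.774) = 0.9871.
Stage 2 (into S): u = (0.9871+0.4062)/(1+0.9871×0.4062) = 0.99453, so the speed is 0.9945c.

0.9945c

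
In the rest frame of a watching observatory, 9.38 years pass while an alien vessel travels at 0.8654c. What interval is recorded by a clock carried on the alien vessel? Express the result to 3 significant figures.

γ = 1/√(1 − β²) = 1/√(1 − 0.74891716) = 1/√0.25108284 = 1/0.501082 = 1.9957.
The alien vessel's clock runs slow as seen from a watching observatory, so Δτ = Δt/γ = 9.38/1.9957 = 4.70 years.

4.70 years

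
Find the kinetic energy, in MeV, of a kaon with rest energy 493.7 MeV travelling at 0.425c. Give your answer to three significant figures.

51.7 MeV

γ = 1/√(1 − β²) = 1/√(1 − 0.180625) = 1/√0.819375 = 1/0.905193 = 1.10474.
Kinetic energy: K = (γ − 1)mc² = (1.10474 − 1) × 493.7 MeV = 0.10474 × 493.7 = 51.7 MeV.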